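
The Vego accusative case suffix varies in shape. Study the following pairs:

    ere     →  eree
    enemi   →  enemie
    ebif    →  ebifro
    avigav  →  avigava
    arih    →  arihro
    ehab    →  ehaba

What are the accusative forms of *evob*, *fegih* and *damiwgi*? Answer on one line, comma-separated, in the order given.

evoba, fegihro, damiwgie

The alternation tracks the final sound of the stem — -ro when the stem ends in a voiceless consonant (*ebif*, *arih*); -a when the stem ends in a voiced consonant (*avigav*, *ehab*); -e when the stem ends in a vowel (*ere*, *enemi*).
*evob* — final sound /b/ (a voiced consonant) → -a → *evoba*.
The final sound of *fegih* is /h/, which is a voiceless consonant, so the suffix is -ro, giving *fegihro*.
*damiwgi* — final sound /i/ (a vowel) → -e → *damiwgie*.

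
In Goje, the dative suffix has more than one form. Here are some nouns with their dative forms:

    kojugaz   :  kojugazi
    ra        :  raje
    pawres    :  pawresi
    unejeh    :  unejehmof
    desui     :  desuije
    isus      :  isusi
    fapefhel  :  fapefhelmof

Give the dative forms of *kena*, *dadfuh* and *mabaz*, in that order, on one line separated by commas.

The pattern is sibilance of the final sound: -i when the stem ends in a sibilant (*kojugaz*, *pawres*, *isus*); -mof when the stem ends in a non-sibilant consonant (*unejeh*, *fapefhel*); -je when the stem ends in a vowel (*ra*, *desui*).
The final sound of *kena* is /a/, which is a vowel, so the suffix is -je, giving *kenaje*.
The final sound of *dadfuh* is /h/, which is a non-sibilant consonant, so the suffix is -mof, giving *dadfuhmof*.
*mabaz* — final sound /z/ (a sibilant) → -i → *mabazi*.

kenaje, dadfuhmof, mabazi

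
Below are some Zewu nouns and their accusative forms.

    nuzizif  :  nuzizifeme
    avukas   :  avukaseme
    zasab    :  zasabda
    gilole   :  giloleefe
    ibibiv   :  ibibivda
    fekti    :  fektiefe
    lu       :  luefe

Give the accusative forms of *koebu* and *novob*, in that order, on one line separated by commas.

Looking at the final sound of each stem: -eme when the stem ends in a voiceless consonant (*nuzizif*, *avukas*); -da when the stem ends in a voiced consonant (*zasab*, *ibibiv*); -efe when the stem ends in a vowel (*gilole*, *fekti*, *lu*).
Since the final sound of *koebu* is /u/ (a vowel), it takes -efe, giving *koebuefe*.
*novob*: final sound = /b/, a voiced consonant → -da → *novobda*.

koebuefe, novobda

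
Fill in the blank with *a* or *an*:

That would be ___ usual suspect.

a

The indefinite article is chosen by the initial *sound* of the following word, not its spelling.
*usual* begins with the sound /juː/ (u pronounced /juː/) — a consonant sound.
So the article is *a*: That would be a usual suspect.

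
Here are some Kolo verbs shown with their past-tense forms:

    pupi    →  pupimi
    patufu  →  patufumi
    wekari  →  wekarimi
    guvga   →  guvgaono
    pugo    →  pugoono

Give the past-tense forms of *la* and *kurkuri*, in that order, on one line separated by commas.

The alternation tracks the last vowel of the stem — -mi when the last vowel of the stem is a high vowel (*pupi*, *patufu*, *wekari*); -ono when the last vowel of the stem is a non-high vowel (*guvga*, *pugo*).
Since the last vowel of *la* is /a/ (a non-high vowel), it takes -ono, giving *laono*.
The last vowel of *kurkuri* is /i/, which is a high vowel, so the suffix is -mi, giving *kurkurimi*.

laono, kurkurimi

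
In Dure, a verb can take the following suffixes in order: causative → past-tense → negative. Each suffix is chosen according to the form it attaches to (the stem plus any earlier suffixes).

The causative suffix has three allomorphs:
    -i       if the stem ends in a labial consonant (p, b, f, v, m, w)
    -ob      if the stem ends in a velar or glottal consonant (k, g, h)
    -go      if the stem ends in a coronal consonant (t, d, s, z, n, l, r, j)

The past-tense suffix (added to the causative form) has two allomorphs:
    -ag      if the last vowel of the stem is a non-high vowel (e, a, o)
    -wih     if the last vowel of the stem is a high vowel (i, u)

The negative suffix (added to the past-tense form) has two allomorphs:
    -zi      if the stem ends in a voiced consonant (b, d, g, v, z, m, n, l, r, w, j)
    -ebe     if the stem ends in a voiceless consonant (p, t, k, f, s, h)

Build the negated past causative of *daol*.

daolgoagzi

*daol*: final consonant = /l/, coronal → -go → *daolgo*.
The causative form *daolgo* — last vowel /o/ (a non-high vowel) → -ag → *daolgoag*.
The past-tense form *daolgoag*: final consonant = /g/, voiced → -zi → *daolgoagzi*.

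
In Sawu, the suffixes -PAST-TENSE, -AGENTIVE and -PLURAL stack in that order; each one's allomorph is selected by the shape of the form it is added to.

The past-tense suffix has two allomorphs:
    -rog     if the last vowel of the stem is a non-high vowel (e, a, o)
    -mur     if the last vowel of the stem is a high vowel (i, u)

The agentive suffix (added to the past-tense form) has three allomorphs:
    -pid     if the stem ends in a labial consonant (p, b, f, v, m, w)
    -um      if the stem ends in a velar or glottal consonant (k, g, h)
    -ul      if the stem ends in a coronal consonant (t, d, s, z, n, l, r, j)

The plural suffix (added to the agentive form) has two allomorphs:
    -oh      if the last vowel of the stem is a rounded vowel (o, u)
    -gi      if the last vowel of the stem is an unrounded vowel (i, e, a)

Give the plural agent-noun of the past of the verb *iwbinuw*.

iwbinuwmuruloh

*iwbinuw*: last vowel = /u/, a high vowel → -mur → *iwbinuwmur*.
Since the final consonant of the past-tense form *iwbinuwmur* is /r/ (coronal), it takes -ul, giving *iwbinuwmurul*.
Since the last vowel of the agentive form *iwbinuwmurul* is /u/ (a rounded vowel), it takes -oh, giving *iwbinuwmuruloh*.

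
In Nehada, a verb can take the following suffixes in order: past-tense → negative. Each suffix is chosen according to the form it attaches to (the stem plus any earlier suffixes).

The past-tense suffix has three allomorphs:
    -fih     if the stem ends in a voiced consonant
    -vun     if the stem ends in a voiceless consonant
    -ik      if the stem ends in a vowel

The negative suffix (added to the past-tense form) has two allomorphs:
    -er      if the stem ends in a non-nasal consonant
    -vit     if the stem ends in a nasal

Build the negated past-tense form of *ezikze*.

Since the final sound of *ezikze* is /e/ (a vowel), it takes -ik, giving *ezikzeik*.
The final consonant of the past-tense form *ezikzeik* is /k/, which is non-nasal, so the negative suffix is -er, giving *ezikzeiker*.

ezikzeiker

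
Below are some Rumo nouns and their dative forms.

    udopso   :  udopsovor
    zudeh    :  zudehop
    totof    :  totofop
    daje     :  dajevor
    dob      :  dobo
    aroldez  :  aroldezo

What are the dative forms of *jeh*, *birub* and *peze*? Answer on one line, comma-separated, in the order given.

jehop, birubo, pezevor

The pattern is voicing of the final sound: -op when the stem ends in a voiceless consonant (*zudeh*, *totof*); -o when the stem ends in a voiced consonant (*dob*, *aroldez*); -vor when the stem ends in a vowel (*udopso*, *daje*).
*jeh* — final sound /h/ (a voiceless consonant) → -op → *jehop*.
*birub* — final sound /b/ (a voiced consonant) → -o → *birubo*.
Since the final sound of *peze* is /e/ (a vowel), it takes -vor, giving *pezevor*.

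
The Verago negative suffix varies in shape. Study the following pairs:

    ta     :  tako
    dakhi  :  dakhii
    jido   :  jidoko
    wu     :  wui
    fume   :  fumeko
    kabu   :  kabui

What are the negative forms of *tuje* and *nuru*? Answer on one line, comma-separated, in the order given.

The alternation tracks the last vowel of the stem — -i when the last vowel of the stem is a high vowel (*dakhi*, *wu*, *kabu*); -ko when the last vowel of the stem is a non-high vowel (*ta*, *jido*, *fume*).
Since the last vowel of *tuje* is /e/ (a non-high vowel), it takes -ko, giving *tujeko*.
*nuru* — last vowel /u/ (a high vowel) → -i → *nurui*.

tujeko, nurui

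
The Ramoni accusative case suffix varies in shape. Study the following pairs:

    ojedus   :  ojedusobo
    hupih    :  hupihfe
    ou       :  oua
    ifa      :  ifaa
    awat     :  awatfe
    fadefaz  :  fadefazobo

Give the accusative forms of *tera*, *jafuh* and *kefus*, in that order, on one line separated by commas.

The alternation tracks the final sound of the stem — -obo when the stem ends in a sibilant (*ojedus*, *fadefaz*); -fe when the stem ends in a non-sibilant consonant (*hupih*, *awat*); -a when the stem ends in a vowel (*ou*, *ifa*).
The final sound of *tera* is /a/, which is a vowel, so the suffix is -a, giving *teraa*.
Since the final sound of *jafuh* is /h/ (a non-sibilant consonant), it takes -fe, giving *jafuhfe*.
Since the final sound of *kefus* is /s/ (a sibilant), it takes -obo, giving *kefusobo*.

teraa, jafuhfe, kefusobo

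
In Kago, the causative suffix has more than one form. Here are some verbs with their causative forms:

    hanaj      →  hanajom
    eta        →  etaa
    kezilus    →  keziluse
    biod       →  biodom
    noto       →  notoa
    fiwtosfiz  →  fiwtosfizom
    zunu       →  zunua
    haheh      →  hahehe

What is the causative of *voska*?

The pattern is voicing of the final sound: -e when the stem ends in a voiceless consonant (*kezilus*, *haheh*); -om when the stem ends in a voiced consonant (*hanaj*, *biod*, *fiwtosfiz*); -a when the stem ends in a vowel (*eta*, *noto*, *zunu*).
*voska* — final sound /a/ (a vowel) → -a → *voskaa*.

voskaa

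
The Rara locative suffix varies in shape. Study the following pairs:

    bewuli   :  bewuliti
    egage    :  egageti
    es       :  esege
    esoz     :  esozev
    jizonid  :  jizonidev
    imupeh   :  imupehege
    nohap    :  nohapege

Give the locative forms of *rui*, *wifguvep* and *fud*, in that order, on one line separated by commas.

ruiti, wifguvepege, fudev

Looking at the final sound of each stem: -ege when the stem ends in a voiceless consonant (*es*, *imupeh*, *nohap*); -ev when the stem ends in a voiced consonant (*esoz*, *jizonid*); -ti when the stem ends in a vowel (*bewuli*, *egage*).
*rui*: final sound = /i/, a vowel → -ti → *ruiti*.
*wifguvep* — final sound /p/ (a voiceless consonant) → -ege → *wifguvepege*.
The final sound of *fud* is /d/, which is a voiced consonant, so the suffix is -ev, giving *fudev*.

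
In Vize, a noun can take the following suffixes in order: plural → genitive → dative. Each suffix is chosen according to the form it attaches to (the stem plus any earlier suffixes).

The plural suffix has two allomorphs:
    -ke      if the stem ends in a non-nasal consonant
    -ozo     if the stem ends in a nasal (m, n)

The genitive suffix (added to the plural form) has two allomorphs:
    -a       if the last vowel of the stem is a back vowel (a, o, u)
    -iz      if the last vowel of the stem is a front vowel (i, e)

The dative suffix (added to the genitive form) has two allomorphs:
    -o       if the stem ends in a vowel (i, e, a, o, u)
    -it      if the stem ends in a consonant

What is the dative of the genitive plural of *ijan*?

ijanozoao

*ijan* — final consonant /n/ (a nasal) → -ozo → *ijanozo*.
Since the last vowel of the plural form *ijanozo* is /o/ (a back vowel), it takes -a, giving *ijanozoa*.
The genitive form *ijanozoa*: final sound = /a/, a vowel → -o → *ijanozoao*.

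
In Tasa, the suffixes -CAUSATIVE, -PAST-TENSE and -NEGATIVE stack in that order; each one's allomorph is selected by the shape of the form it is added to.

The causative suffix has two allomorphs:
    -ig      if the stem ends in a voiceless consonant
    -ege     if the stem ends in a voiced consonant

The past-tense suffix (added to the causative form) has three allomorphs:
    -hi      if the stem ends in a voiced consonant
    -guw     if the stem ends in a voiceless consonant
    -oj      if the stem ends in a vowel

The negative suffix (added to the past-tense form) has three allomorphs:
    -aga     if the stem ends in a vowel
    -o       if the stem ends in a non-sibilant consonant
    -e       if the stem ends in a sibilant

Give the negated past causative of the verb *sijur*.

Since the final consonant of *sijur* is /r/ (voiced), it takes -ege, giving *sijurege*.
Since the final sound of the causative form *sijurege* is /e/ (a vowel), it takes -oj, giving *sijuregeoj*.
The final sound of the past-tense form *sijuregeoj* is /j/, which is a non-sibilant consonant, so the negative suffix is -o, giving *sijuregeojo*.

sijuregeojo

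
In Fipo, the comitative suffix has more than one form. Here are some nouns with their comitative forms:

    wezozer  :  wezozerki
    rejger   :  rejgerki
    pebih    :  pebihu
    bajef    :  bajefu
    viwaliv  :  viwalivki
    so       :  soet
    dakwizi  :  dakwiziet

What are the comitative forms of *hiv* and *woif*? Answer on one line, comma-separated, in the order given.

Looking at the final sound of each stem: -u when the stem ends in a voiceless consonant (*pebih*, *bajef*); -ki when the stem ends in a voiced consonant (*wezozer*, *rejger*, *viwaliv*); -et when the stem ends in a vowel (*so*, *dakwizi*).
*hiv*: final sound = /v/, a voiced consonant → -ki → *hivki*.
*woif* — final sound /f/ (a voiceless consonant) → -u → *woifu*.

hivki, woifu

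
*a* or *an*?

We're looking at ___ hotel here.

The indefinite article is chosen by the initial *sound* of the following word, not its spelling.
*hotel* begins with the sound /h/ (h is pronounced) — a consonant sound.
So the article is *a*: We're looking at a hotel here.

a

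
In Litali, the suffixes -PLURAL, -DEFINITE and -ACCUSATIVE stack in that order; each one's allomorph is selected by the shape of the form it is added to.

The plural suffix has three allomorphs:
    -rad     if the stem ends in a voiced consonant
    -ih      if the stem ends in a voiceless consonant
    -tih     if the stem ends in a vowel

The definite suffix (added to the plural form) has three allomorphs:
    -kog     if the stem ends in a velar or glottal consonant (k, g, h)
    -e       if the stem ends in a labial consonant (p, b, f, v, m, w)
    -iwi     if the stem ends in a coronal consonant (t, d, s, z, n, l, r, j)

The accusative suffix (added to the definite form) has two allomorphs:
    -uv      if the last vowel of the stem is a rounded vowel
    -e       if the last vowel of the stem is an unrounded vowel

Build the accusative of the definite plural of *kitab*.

The final sound of *kitab* is /b/, which is a voiced consonant, so the plural suffix is -rad, giving *kitabrad*.
Since the final consonant of the plural form *kitabrad* is /d/ (coronal), it takes -iwi, giving *kitabradiwi*.
The definite form *kitabradiwi*: last vowel = /i/, an unrounded vowel → -e → *kitabradiwie*.

kitabradiwie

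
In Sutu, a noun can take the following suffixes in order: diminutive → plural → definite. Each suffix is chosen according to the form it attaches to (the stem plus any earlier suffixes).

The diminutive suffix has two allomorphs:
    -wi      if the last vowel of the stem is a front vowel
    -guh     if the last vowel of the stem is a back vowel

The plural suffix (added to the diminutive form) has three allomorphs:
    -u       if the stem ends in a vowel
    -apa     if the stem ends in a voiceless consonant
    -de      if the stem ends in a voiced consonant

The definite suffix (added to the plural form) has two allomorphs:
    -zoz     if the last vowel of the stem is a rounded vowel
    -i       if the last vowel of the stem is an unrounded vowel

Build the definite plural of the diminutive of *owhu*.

owhuguhapai

Since the last vowel of *owhu* is /u/ (a back vowel), it takes -guh, giving *owhuguh*.
The diminutive form *owhuguh* — final sound /h/ (a voiceless consonant) → -apa → *owhuguhapa*.
Since the last vowel of the plural form *owhuguhapa* is /a/ (an unrounded vowel), it takes -i, giving *owhuguhapai*.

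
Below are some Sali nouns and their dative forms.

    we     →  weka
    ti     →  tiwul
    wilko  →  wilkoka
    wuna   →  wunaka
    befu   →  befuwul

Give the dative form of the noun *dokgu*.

dokguwul

The pattern is height harmony: -wul when the last vowel of the stem is a high vowel (*ti*, *befu*); -ka when the last vowel of the stem is a non-high vowel (*we*, *wilko*, *wuna*).
The last vowel of *dokgu* is /u/, which is a high vowel, so the suffix is -wul, giving *dokguwul*.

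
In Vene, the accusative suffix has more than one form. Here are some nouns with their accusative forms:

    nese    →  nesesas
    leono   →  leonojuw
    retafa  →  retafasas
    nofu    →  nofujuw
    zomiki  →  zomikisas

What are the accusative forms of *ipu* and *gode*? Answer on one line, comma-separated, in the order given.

ipujuw, godesas

The suffix is conditioned by the last vowel: -juw when the last vowel of the stem is a rounded vowel (*leono*, *nofu*); -sas when the last vowel of the stem is an unrounded vowel (*nese*, *retafa*, *zomiki*).
Since the last vowel of *ipu* is /u/ (a rounded vowel), it takes -juw, giving *ipujuw*.
*gode* — last vowel /e/ (an unrounded vowel) → -sas → *godesas*.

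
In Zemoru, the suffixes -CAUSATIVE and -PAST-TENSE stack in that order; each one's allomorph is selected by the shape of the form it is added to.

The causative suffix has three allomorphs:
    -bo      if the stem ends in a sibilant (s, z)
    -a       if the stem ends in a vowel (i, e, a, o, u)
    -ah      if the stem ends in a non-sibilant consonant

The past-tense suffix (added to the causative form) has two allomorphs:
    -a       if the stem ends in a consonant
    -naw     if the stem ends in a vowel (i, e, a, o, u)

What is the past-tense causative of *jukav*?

jukavaha

*jukav* — final sound /v/ (a non-sibilant consonant) → -ah → *jukavah*.
Since the final sound of the causative form *jukavah* is /h/ (a consonant), it takes -a, giving *jukavaha*.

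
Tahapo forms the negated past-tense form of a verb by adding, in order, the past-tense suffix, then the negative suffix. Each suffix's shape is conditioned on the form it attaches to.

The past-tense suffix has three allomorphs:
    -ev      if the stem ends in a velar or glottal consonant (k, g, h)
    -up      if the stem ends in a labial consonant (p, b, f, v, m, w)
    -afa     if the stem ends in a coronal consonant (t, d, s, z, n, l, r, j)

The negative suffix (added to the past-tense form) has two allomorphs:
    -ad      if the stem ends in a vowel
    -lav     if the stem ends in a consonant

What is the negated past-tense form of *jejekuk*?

The final consonant of *jejekuk* is /k/, which is velar/glottal, so the past-tense suffix is -ev, giving *jejekukev*.
The final sound of the past-tense form *jejekukev* is /v/, which is a consonant, so the negative suffix is -lav, giving *jejekukevlav*.

jejekukevlav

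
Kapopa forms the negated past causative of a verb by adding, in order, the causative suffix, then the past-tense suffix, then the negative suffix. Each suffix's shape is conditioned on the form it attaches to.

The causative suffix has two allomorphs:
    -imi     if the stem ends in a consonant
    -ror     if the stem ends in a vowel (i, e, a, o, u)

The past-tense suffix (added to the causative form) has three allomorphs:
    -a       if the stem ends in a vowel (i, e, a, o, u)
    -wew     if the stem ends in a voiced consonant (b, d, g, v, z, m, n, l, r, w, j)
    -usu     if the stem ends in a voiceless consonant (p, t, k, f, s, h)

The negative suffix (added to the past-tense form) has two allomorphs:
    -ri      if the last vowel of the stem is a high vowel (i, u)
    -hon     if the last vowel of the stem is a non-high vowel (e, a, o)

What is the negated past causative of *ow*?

owimiahon

*ow* — final sound /w/ (a consonant) → -imi → *owimi*.
The causative form *owimi* — final sound /i/ (a vowel) → -a → *owimia*.
The past-tense form *owimia*: last vowel = /a/, a non-high vowel → -hon → *owimiahon*.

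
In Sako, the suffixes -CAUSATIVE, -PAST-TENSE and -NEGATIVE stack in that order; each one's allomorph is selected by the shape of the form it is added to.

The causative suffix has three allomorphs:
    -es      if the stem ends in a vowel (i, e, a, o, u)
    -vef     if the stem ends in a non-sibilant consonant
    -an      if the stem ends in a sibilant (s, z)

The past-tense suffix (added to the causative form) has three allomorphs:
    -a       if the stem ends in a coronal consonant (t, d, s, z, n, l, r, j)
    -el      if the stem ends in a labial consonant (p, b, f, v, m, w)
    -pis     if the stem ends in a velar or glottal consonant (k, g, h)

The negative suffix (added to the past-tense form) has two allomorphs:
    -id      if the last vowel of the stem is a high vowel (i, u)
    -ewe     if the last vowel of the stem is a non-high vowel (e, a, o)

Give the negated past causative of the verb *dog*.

dogvefelewe

The final sound of *dog* is /g/, which is a non-sibilant consonant, so the causative suffix is -vef, giving *dogvef*.
The causative form *dogvef* — final consonant /f/ (labial) → -el → *dogvefel*.
The past-tense form *dogvefel* — last vowel /e/ (a non-high vowel) → -ewe → *dogvefelewe*.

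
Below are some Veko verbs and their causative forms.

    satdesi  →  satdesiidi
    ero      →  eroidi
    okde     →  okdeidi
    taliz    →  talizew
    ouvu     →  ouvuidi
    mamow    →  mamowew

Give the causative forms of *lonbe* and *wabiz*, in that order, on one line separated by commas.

The pattern is consonant vs. vowel: -ew when the stem ends in a consonant (*taliz*, *mamow*); -idi when the stem ends in a vowel (*satdesi*, *ero*, *okde*, *ouvu*).
The final sound of *lonbe* is /e/, which is a vowel, so the suffix is -idi, giving *lonbeidi*.
*wabiz* — final sound /z/ (a consonant) → -ew → *wabizew*.

lonbeidi, wabizew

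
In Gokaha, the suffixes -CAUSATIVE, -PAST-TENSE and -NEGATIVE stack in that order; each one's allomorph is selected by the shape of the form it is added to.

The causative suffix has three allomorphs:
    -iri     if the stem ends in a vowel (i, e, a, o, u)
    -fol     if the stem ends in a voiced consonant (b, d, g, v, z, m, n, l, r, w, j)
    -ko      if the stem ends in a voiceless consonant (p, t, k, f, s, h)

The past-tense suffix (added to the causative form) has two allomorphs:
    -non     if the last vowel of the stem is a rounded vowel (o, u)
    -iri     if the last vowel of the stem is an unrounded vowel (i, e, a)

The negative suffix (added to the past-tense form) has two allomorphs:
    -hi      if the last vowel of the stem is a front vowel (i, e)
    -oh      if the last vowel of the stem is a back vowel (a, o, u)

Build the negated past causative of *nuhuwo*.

Since the final sound of *nuhuwo* is /o/ (a vowel), it takes -iri, giving *nuhuwoiri*.
The causative form *nuhuwoiri* — last vowel /i/ (an unrounded vowel) → -iri → *nuhuwoiriiri*.
The past-tense form *nuhuwoiriiri*: last vowel = /i/, a front vowel → -hi → *nuhuwoiriirihi*.

nuhuwoiriirihi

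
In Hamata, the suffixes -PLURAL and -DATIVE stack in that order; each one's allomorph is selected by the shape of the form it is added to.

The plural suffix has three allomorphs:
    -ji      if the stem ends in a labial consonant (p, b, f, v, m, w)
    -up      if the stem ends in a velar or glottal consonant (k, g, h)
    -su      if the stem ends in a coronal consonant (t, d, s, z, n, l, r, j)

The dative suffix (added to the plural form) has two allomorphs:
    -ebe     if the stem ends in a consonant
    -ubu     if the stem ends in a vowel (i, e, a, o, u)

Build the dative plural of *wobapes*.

*wobapes* — final consonant /s/ (coronal) → -su → *wobapessu*.
The plural form *wobapessu*: final sound = /u/, a vowel → -ubu → *wobapessuubu*.

wobapessuubu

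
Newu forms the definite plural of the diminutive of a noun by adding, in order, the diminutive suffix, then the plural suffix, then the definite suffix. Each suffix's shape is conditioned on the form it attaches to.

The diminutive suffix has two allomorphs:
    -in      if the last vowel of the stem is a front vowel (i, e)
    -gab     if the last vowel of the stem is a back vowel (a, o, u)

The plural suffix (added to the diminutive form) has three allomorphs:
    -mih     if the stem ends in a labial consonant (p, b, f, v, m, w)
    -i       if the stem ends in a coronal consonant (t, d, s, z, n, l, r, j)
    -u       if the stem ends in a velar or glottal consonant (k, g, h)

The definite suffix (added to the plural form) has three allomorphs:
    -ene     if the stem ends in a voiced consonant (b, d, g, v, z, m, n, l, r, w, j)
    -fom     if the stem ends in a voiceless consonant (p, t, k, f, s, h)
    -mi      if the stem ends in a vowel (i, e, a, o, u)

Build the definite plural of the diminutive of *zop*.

The last vowel of *zop* is /o/, which is a back vowel, so the diminutive suffix is -gab, giving *zopgab*.
The diminutive form *zopgab* — final consonant /b/ (labial) → -mih → *zopgabmih*.
The final sound of the plural form *zopgabmih* is /h/, which is a voiceless consonant, so the definite suffix is -fom, giving *zopgabmihfom*.

zopgabmihfom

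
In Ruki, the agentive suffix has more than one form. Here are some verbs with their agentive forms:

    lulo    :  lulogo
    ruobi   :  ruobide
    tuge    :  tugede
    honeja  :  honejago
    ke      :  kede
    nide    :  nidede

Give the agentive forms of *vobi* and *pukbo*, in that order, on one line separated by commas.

The suffix is conditioned by the last vowel: -de when the last vowel of the stem is a front vowel (*ruobi*, *tuge*, *ke*, *nide*); -go when the last vowel of the stem is a back vowel (*lulo*, *honeja*).
The last vowel of *vobi* is /i/, which is a front vowel, so the suffix is -de, giving *vobide*.
*pukbo* — last vowel /o/ (a back vowel) → -go → *pukbogo*.

vobide, pukbogo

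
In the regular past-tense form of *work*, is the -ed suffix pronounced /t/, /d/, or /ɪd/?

The stem *work* ends in a voiceless consonant other than /t/.
The -ed suffix is realized as /ɪd/ after /t, d/; as /t/ after other voiceless consonants; and as /d/ after other voiced sounds.
So -ed on *work* is pronounced /t/.

/t/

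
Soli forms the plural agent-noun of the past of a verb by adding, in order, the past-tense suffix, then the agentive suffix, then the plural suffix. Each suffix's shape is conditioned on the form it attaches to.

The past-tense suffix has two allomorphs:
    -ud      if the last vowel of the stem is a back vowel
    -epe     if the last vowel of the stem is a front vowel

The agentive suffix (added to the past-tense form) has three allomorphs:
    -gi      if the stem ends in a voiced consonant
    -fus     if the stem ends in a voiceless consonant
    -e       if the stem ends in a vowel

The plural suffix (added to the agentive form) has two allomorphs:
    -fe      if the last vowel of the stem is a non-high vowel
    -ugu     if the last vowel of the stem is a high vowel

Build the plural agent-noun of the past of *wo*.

woudgiugu

*wo* — last vowel /o/ (a back vowel) → -ud → *woud*.
The final sound of the past-tense form *woud* is /d/, which is a voiced consonant, so the agentive suffix is -gi, giving *woudgi*.
Since the last vowel of the agentive form *woudgi* is /i/ (a high vowel), it takes -ugu, giving *woudgiugu*.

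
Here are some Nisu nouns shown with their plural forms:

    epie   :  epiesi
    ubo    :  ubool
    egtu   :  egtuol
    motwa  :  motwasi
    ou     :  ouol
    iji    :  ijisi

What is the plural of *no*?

The alternation tracks the last vowel of the stem — -ol when the last vowel of the stem is a rounded vowel (*ubo*, *egtu*, *ou*); -si when the last vowel of the stem is an unrounded vowel (*epie*, *motwa*, *iji*).
The last vowel of *no* is /o/, which is a rounded vowel, so the suffix is -ol, giving *nool*.

nool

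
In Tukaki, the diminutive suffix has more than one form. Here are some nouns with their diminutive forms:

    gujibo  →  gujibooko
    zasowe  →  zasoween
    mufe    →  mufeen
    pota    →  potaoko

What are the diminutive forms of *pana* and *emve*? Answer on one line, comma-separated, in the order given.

The pattern is front/back vowel harmony: -en when the last vowel of the stem is a front vowel (*zasowe*, *mufe*); -oko when the last vowel of the stem is a back vowel (*gujibo*, *pota*).
The last vowel of *pana* is /a/, which is a back vowel, so the suffix is -oko, giving *panaoko*.
Since the last vowel of *emve* is /e/ (a front vowel), it takes -en, giving *emveen*.

panaoko, emveen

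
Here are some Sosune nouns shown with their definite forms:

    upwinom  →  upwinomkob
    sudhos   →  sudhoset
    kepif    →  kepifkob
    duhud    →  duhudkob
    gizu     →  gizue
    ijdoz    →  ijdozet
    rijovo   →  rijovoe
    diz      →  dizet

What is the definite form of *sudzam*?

The suffix is conditioned by the final sound: -et when the stem ends in a sibilant (*sudhos*, *ijdoz*, *diz*); -kob when the stem ends in a non-sibilant consonant (*upwinom*, *kepif*, *duhud*); -e when the stem ends in a vowel (*gizu*, *rijovo*).
*sudzam* — final sound /m/ (a non-sibilant consonant) → -kob → *sudzamkob*.

sudzamkob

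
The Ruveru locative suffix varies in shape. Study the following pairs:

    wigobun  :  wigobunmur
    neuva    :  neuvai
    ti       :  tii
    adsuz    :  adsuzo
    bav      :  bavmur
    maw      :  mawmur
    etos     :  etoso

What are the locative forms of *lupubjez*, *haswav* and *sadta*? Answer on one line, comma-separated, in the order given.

The suffix is conditioned by the final sound: -o when the stem ends in a sibilant (*adsuz*, *etos*); -mur when the stem ends in a non-sibilant consonant (*wigobun*, *bav*, *maw*); -i when the stem ends in a vowel (*neuva*, *ti*).
*lupubjez*: final sound = /z/, a sibilant → -o → *lupubjezo*.
The final sound of *haswav* is /v/, which is a non-sibilant consonant, so the suffix is -mur, giving *haswavmur*.
Since the final sound of *sadta* is /a/ (a vowel), it takes -i, giving *sadtai*.

lupubjezo, haswavmur, sadtai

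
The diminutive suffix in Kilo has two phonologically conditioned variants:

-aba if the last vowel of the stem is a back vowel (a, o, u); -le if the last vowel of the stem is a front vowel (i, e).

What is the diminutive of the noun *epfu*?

epfuaba

*epfu* — last vowel /u/ (a back vowel) → -aba → *epfuaba*.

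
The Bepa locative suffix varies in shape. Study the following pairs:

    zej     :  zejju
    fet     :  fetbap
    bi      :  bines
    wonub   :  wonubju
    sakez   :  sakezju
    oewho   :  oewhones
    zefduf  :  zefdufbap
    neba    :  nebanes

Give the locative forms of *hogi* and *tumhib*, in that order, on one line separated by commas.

hogines, tumhibju

The suffix is conditioned by the final sound: -bap when the stem ends in a voiceless consonant (*fet*, *zefduf*); -ju when the stem ends in a voiced consonant (*zej*, *wonub*, *sakez*); -nes when the stem ends in a vowel (*bi*, *oewho*, *neba*).
Since the final sound of *hogi* is /i/ (a vowel), it takes -nes, giving *hogines*.
The final sound of *tumhib* is /b/, which is a voiced consonant, so the suffix is -ju, giving *tumhibju*.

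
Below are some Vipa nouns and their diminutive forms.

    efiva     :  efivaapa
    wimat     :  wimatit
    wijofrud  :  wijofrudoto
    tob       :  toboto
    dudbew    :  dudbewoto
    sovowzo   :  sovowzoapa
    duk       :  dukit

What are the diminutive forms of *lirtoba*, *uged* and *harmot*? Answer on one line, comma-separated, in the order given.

The pattern is voicing of the final sound: -it when the stem ends in a voiceless consonant (*wimat*, *duk*); -oto when the stem ends in a voiced consonant (*wijofrud*, *tob*, *dudbew*); -apa when the stem ends in a vowel (*efiva*, *sovowzo*).
The final sound of *lirtoba* is /a/, which is a vowel, so the suffix is -apa, giving *lirtobaapa*.
The final sound of *uged* is /d/, which is a voiced consonant, so the suffix is -oto, giving *ugedoto*.
*harmot* — final sound /t/ (a voiceless consonant) → -it → *harmotit*.

lirtobaapa, ugedoto, harmotit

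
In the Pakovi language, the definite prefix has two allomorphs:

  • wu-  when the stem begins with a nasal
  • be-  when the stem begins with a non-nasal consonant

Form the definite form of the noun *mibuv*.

wumibuv

*mibuv*: first consonant = /m/, a nasal → wu- → *wumibuv*.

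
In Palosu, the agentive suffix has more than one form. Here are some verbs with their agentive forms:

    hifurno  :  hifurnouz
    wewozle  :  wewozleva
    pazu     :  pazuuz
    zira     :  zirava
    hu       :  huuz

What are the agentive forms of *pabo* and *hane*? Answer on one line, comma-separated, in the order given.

pabouz, haneva

The pattern is rounding harmony: -uz when the last vowel of the stem is a rounded vowel (*hifurno*, *pazu*, *hu*); -va when the last vowel of the stem is an unrounded vowel (*wewozle*, *zira*).
*pabo*: last vowel = /o/, a rounded vowel → -uz → *pabouz*.
The last vowel of *hane* is /e/, which is an unrounded vowel, so the suffix is -va, giving *haneva*.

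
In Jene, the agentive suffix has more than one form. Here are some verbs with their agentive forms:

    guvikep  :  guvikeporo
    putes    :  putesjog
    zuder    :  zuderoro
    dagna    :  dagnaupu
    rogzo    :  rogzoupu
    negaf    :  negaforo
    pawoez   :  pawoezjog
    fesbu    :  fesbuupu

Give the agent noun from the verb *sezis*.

sezisjog

The pattern is sibilance of the final sound: -jog when the stem ends in a sibilant (*putes*, *pawoez*); -oro when the stem ends in a non-sibilant consonant (*guvikep*, *zuder*, *negaf*); -upu when the stem ends in a vowel (*dagna*, *rogzo*, *fesbu*).
*sezis*: final sound = /s/, a sibilant → -jog → *sezisjog*.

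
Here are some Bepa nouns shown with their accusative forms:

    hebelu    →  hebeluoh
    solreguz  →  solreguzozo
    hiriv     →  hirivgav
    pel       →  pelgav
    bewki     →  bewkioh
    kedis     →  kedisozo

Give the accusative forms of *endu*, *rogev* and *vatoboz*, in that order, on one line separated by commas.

enduoh, rogevgav, vatobozozo

The suffix is conditioned by the final sound: -ozo when the stem ends in a sibilant (*solreguz*, *kedis*); -gav when the stem ends in a non-sibilant consonant (*hiriv*, *pel*); -oh when the stem ends in a vowel (*hebelu*, *bewki*).
*endu* — final sound /u/ (a vowel) → -oh → *enduoh*.
*rogev*: final sound = /v/, a non-sibilant consonant → -gav → *rogevgav*.
Since the final sound of *vatoboz* is /z/ (a sibilant), it takes -ozo, giving *vatobozozo*.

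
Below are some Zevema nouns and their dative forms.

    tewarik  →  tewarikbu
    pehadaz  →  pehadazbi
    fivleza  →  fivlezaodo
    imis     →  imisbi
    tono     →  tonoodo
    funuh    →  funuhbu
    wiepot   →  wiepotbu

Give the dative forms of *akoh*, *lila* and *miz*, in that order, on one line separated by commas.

The suffix is conditioned by the final sound: -bi when the stem ends in a sibilant (*pehadaz*, *imis*); -bu when the stem ends in a non-sibilant consonant (*tewarik*, *funuh*, *wiepot*); -odo when the stem ends in a vowel (*fivleza*, *tono*).
*akoh*: final sound = /h/, a non-sibilant consonant → -bu → *akohbu*.
*lila*: final sound = /a/, a vowel → -odo → *lilaodo*.
*miz*: final sound = /z/, a sibilant → -bi → *mizbi*.

akohbu, lilaodo, mizbi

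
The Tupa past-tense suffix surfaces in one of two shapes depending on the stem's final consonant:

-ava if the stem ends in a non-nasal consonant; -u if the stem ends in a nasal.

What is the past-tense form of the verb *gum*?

*gum*: final consonant = /m/, a nasal → -u → *gumu*.

gumu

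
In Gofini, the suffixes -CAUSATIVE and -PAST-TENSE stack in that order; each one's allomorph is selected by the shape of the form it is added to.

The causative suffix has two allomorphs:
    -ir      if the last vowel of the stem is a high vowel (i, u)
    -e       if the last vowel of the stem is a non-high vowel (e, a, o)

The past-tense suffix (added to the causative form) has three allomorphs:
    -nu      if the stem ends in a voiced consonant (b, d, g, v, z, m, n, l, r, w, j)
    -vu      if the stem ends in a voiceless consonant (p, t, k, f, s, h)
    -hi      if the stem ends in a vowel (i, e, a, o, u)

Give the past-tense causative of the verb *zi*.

ziirnu

*zi* — last vowel /i/ (a high vowel) → -ir → *ziir*.
The final sound of the causative form *ziir* is /r/, which is a voiced consonant, so the past-tense suffix is -nu, giving *ziirnu*.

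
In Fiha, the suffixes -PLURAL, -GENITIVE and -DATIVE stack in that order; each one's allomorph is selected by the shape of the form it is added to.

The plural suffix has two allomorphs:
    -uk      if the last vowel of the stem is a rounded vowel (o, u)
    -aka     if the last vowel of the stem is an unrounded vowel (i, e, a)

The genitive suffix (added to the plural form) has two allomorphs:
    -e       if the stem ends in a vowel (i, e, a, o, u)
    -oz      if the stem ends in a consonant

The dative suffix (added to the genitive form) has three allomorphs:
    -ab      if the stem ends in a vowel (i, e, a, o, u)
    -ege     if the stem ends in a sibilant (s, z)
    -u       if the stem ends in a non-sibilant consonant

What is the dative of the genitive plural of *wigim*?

Since the last vowel of *wigim* is /i/ (an unrounded vowel), it takes -aka, giving *wigimaka*.
The plural form *wigimaka* — final sound /a/ (a vowel) → -e → *wigimakae*.
The final sound of the genitive form *wigimakae* is /e/, which is a vowel, so the dative suffix is -ab, giving *wigimakaeab*.

wigimakaeab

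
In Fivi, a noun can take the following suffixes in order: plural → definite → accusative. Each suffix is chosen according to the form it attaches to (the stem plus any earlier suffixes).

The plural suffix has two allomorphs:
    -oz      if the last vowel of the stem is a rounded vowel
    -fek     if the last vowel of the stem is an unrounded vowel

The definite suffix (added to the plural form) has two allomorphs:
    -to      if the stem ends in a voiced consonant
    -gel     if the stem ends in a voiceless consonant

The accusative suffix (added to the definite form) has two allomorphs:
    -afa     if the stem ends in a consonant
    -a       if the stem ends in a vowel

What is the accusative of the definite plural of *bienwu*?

bienwuoztoa

*bienwu* — last vowel /u/ (a rounded vowel) → -oz → *bienwuoz*.
The final consonant of the plural form *bienwuoz* is /z/, which is voiced, so the definite suffix is -to, giving *bienwuozto*.
The definite form *bienwuozto*: final sound = /o/, a vowel → -a → *bienwuoztoa*.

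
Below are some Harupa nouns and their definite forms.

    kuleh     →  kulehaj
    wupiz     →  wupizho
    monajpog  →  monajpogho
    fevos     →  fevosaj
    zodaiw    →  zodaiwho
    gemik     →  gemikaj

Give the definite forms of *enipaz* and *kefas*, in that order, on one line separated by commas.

Looking at the final consonant of each stem: -aj when the stem ends in a voiceless consonant (*kuleh*, *fevos*, *gemik*); -ho when the stem ends in a voiced consonant (*wupiz*, *monajpog*, *zodaiw*).
*enipaz* — final consonant /z/ (voiced) → -ho → *enipazho*.
*kefas*: final consonant = /s/, voiceless → -aj → *kefasaj*.

enipazho, kefasaj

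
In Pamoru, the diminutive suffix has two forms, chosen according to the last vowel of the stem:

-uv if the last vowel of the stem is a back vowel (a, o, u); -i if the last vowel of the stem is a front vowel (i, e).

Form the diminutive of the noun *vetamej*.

*vetamej*: last vowel = /e/, a front vowel → -i → *vetameji*.

vetameji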